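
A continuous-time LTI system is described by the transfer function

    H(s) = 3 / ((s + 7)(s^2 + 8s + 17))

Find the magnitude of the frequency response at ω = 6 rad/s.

Substitute s = j6: numerator = 3, denominator = -421 + j222.
|H(j6)| = |3| / |-421 + j222| = 3 / 475.95 ≈ 0.006303.

|H(j6)| ≈ 0.006303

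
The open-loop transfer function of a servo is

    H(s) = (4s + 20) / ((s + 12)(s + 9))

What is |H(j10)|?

|H(j10)| ≈ 0.2128

Substitute s = j10: numerator = 20 + j40, denominator = 8 + j210.
|H(j10)| = |20 + j40| / |8 + j210| = 44.721 / 210.15 ≈ 0.2128.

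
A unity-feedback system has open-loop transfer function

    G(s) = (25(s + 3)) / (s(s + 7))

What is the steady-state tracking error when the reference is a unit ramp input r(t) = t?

G(s) has one pole at the origin.
This is a Type 1 system. Kv = lim_{s→0} s·G(s) = 75/7.
e_ss = 1/Kv = 1/(75/7) = 7/75 ≈ 0.09333.

e_ss = 0.09333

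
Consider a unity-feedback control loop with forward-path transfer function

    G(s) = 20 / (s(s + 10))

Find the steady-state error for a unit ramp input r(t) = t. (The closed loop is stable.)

e_ss = 0.5000

G(s) has one pole at the origin.
This is a Type 1 system. Kv = lim_{s→0} s·G(s) = 20/10 = 2.
e_ss = 1/Kv = 1/(2) = 1/2 ≈ 0.5000.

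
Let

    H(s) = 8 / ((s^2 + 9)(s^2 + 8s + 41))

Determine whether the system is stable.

marginally stable

The poles can be read from the denominator factors: s = ±3j, -4 ± 5j.
Since the simple pole(s) at s = ±3j lie on the jω-axis with none in the right half-plane, the system is marginally stable.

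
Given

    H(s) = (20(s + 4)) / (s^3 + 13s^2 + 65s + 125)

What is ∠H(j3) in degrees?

At s = j3: numerator = 80 + j60, denominator = 8 + j168.
∠H = ∠num − ∠den = 36.870° − (87.274°) = -50.40°.

∠H(j3) ≈ -50.40°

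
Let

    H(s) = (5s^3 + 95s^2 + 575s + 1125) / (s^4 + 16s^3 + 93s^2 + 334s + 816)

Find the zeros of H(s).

s = -5, -5, -9

Set the numerator to zero: 5s^3 + 95s^2 + 575s + 1125 = 0, i.e. 5·(s^3 + 19s^2 + 115s + 225) = 0.
Factoring: (s + 5)^2(s + 9) = 0.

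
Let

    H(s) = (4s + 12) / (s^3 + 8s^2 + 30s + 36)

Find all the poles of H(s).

The poles are the roots of the denominator s^3 + 8s^2 + 30s + 36 = 0.
Trying s = -2: the polynomial evaluates to 0, so (s + 2) is a factor.
Dividing out leaves s^2 + 6s + 18 = 0.
The quadratic formula then gives s = -3 ± 3j.

s = -3 ± 3j, -2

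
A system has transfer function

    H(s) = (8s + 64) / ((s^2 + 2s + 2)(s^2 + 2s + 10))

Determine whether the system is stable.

The poles can be read from the denominator factors: s = -1 ± j, -1 ± 3j.
Since all poles lie strictly in the left half-plane, the system is stable.

stable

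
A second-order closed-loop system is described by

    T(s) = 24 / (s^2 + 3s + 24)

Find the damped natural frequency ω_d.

Comparing s^2 + 3s + 24 to s^2 + 2ζωₙs + ωₙ²: ωₙ = √24 ≈ 4.899 rad/s and ζ = 3/(2·√24) ≈ 0.3062.
ζωₙ = 3/2 = 1.5, so ω_d = ωₙ√(1−ζ²) = √(ωₙ² − (ζωₙ)²) = √(24 − 1.5²) = √21.75 ≈ 4.664 rad/s.

ω_d ≈ 4.664 rad/s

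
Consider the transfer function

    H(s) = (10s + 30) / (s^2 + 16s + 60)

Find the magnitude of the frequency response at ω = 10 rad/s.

|H(j10)| ≈ 0.6330

Substitute s = j10: numerator = 30 + j100, denominator = -40 + j160.
|H(j10)| = |30 + j100| / |-40 + j160| = 104.40 / 164.92 ≈ 0.6330.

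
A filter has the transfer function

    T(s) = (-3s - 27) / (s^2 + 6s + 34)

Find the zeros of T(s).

s = -9

Set the numerator to zero: -3s - 27 = 0, i.e. -3·(s + 9) = 0.
So s = -9.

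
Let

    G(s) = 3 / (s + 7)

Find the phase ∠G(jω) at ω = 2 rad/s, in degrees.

At s = j2: numerator = 3, denominator = 7 + j2.
∠G = ∠num − ∠den = 0° − (15.945°) = -15.95°.

∠G(j2) ≈ -15.95°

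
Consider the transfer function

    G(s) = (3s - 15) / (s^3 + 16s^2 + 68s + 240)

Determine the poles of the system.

s = -2 ± 4j, -12

The poles are the roots of the denominator s^3 + 16s^2 + 68s + 240 = 0.
Trying s = -12: the polynomial evaluates to 0, so (s + 12) is a factor.
Dividing out leaves s^2 + 4s + 20 = 0.
The quadratic formula then gives s = -2 ± 4j.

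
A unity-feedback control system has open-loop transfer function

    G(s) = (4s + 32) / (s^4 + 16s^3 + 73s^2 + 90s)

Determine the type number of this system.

Type 1

Factor s from the denominator: s^4 + 16s^3 + 73s^2 + 90s = s·(s^3 + 16s^2 + 73s + 90).
There is 1 pole at the origin, so the system is Type 1.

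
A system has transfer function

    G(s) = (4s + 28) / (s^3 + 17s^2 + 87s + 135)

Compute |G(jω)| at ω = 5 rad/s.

Substitute s = j5: numerator = 28 + j20, denominator = -290 + j310.
|G(j5)| = |28 + j20| / |-290 + j310| = 34.409 / 424.50 ≈ 0.08106.

|G(j5)| ≈ 0.08106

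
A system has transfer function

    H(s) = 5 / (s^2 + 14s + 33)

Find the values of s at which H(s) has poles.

The poles are the roots of the denominator s^2 + 14s + 33 = 0.
Factoring: (s + 3)(s + 11) = 0, so s = -3 and s = -11.

s = -3, -11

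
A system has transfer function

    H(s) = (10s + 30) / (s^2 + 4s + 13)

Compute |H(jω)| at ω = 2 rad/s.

|H(j2)| ≈ 2.994

Substitute s = j2: numerator = 30 + j20, denominator = 9 + j8.
|H(j2)| = |30 + j20| / |9 + j8| = 36.056 / 12.042 ≈ 2.994.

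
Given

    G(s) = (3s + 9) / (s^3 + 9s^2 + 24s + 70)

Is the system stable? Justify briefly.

The denominator s^3 + 9s^2 + 24s + 70 factors as (s^2 + 2s + 10)(s + 7), giving poles at s = -1 ± 3j, -7.
Since all poles lie strictly in the left half-plane, the system is stable.

stable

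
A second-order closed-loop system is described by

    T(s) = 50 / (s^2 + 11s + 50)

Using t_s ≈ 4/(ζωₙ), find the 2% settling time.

t_s ≈ 0.7273 s

Comparing s^2 + 11s + 50 to s^2 + 2ζωₙs + ωₙ²: ωₙ = √50 ≈ 7.071 rad/s and ζ = 11/(2·√50) ≈ 0.7778.
ζωₙ = 11/2 = 5.5, so t_s ≈ 4/(ζωₙ) = 4/5.5 ≈ 0.7273 s.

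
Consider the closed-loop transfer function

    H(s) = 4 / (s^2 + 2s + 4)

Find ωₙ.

ωₙ = 2 rad/s

Compare the denominator to the standard form s^2 + 2ζωₙs + ωₙ².
ωₙ² = 4, so ωₙ = 2 rad/s.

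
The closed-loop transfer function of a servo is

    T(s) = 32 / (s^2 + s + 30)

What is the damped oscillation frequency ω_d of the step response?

ω_d ≈ 5.454 rad/s

Comparing s^2 + s + 30 to s^2 + 2ζωₙs + ωₙ²: ωₙ = √30 ≈ 5.477 rad/s and ζ = 1/(2·√30) ≈ 0.09129.
ζωₙ = 1/2 = 0.5, so ω_d = ωₙ√(1−ζ²) = √(ωₙ² − (ζωₙ)²) = √(30 − 0.5²) = √29.75 ≈ 5.454 rad/s.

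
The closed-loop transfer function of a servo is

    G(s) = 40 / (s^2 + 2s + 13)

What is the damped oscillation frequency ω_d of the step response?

Comparing s^2 + 2s + 13 to s^2 + 2ζωₙs + ωₙ²: ωₙ = √13 ≈ 3.606 rad/s and ζ = 2/(2·√13) ≈ 0.2774.
ζωₙ = 2/2 = 1, so ω_d = ωₙ√(1−ζ²) = √(ωₙ² − (ζωₙ)²) = √(13 − 1²) = √12 ≈ 3.464 rad/s.

ω_d ≈ 3.464 rad/s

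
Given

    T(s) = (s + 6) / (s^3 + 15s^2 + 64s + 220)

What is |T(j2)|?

|T(j2)| ≈ 0.03162

Substitute s = j2: numerator = 6 + j2, denominator = 160 + j120.
|T(j2)| = |6 + j2| / |160 + j120| = 6.3246 / 200 ≈ 0.03162.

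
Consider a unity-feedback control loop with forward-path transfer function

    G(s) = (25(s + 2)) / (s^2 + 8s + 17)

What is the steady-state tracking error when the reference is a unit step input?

G(s) has no poles at the origin.
This is a Type 0 system. Kp = lim_{s→0} G(s) = 50/17.
e_ss = 1/(1 + Kp) = 1/(1 + 50/17) = 17/67 ≈ 0.2537.

e_ss = 0.2537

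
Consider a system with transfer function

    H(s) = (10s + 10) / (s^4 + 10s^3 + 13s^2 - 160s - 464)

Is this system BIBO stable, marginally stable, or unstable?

unstable

The denominator s^4 + 10s^3 + 13s^2 - 160s - 464 factors as (s^2 + 10s + 29)(s + 4)(s - 4), giving poles at s = -5 ± 2j, -4, 4.
Since the pole(s) at s = 4 lie in the right half-plane, the system is unstable.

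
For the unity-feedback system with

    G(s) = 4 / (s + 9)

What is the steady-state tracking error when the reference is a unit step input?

G(s) has no poles at the origin.
This is a Type 0 system. Kp = lim_{s→0} G(s) = 4/9.
e_ss = 1/(1 + Kp) = 1/(1 + 4/9) = 9/13 ≈ 0.6923.

e_ss = 0.6923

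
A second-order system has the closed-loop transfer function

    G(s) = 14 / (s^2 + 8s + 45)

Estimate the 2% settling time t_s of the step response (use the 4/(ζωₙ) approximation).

t_s ≈ 1 s

Comparing s^2 + 8s + 45 to s^2 + 2ζωₙs + ωₙ²: ωₙ = √45 ≈ 6.708 rad/s and ζ = 8/(2·√45) ≈ 0.5963.
ζωₙ = 8/2 = 4, so t_s ≈ 4/(ζωₙ) = 4/4 = 1 s.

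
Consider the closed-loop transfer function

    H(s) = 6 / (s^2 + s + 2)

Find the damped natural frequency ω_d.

Comparing s^2 + s + 2 to s^2 + 2ζωₙs + ωₙ²: ωₙ = √2 ≈ 1.414 rad/s and ζ = 1/(2·√2) ≈ 0.3536.
ζωₙ = 1/2 = 0.5, so ω_d = ωₙ√(1−ζ²) = √(ωₙ² − (ζωₙ)²) = √(2 − 0.5²) = √1.75 ≈ 1.323 rad/s.

ω_d ≈ 1.323 rad/s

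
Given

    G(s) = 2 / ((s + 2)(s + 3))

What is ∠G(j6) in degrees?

∠G(j6) ≈ -135°

At s = j6: numerator = 2, denominator = -30 + j30.
∠G = ∠num − ∠den = 0° − (135°) = -135°.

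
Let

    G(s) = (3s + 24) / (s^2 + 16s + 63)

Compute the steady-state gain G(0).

Set s = 0: G(0) = (24) / (63) = 8/21.

G(0) = 8/21 ≈ 0.3810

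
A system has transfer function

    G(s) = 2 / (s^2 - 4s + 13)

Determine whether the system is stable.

unstable

The denominator s^2 - 4s + 13 factors as (s^2 - 4s + 13), giving poles at s = 2 + 3j, 2 - 3j.
Since the pole(s) at s = 2 + 3j, 2 - 3j lie in the right half-plane, the system is unstable.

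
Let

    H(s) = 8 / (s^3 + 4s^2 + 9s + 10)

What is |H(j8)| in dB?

|H(j8)|_dB ≈ -36.0 dB

Substitute s = j8: numerator = 8, denominator = -246 - j440.
|H(j8)| = |8| / |-246 - j440| = 8 / 504.10 ≈ 0.01587.
In decibels: 20·log₁₀(0.01587) ≈ -36.0 dB.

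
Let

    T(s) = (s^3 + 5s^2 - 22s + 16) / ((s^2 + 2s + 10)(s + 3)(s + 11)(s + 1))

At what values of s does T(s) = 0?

Set the numerator to zero: s^3 + 5s^2 - 22s + 16 = 0.
Factoring: (s - 2)(s + 8)(s - 1) = 0.

s = 2, -8, 1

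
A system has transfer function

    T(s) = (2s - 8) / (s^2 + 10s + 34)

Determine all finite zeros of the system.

s = 4

Set the numerator to zero: 2s - 8 = 0, i.e. 2·(s - 4) = 0.
So s = 4.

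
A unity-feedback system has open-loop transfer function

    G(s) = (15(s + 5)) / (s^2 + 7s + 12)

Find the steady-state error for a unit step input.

G(s) has no poles at the origin.
This is a Type 0 system. Kp = lim_{s→0} G(s) = 75/12 = 25/4.
e_ss = 1/(1 + Kp) = 1/(1 + 25/4) = 4/29 ≈ 0.1379.

e_ss = 0.1379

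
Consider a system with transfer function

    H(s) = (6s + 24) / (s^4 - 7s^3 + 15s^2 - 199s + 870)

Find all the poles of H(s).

s = -2 + 5j, -2 - 5j, 6, 5

The poles are the roots of the denominator s^4 - 7s^3 + 15s^2 - 199s + 870 = 0.
Trying s = 6: the polynomial evaluates to 0, so (s - 6) is a factor.
Dividing out leaves s^3 - s^2 + 9s - 145 = 0.
This factors further as (s^2 + 4s + 29)(s - 5) = 0.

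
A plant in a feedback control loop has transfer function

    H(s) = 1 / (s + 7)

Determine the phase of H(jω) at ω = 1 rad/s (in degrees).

At s = j1: numerator = 1, denominator = 7 + j1.
∠H = ∠num − ∠den = 0° − (8.1301°) = -8.130°.

∠H(j1) ≈ -8.130°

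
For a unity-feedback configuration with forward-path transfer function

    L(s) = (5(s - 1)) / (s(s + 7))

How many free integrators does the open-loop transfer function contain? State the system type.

The denominator has 1 factor of s at the origin (free integrator), so this is a Type 1 system.

Type 1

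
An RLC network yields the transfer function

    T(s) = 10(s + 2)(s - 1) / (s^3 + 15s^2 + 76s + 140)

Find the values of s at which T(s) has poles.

s = -4 ± 2j, -7

The poles are the roots of the denominator s^3 + 15s^2 + 76s + 140 = 0.
Trying s = -7: the polynomial evaluates to 0, so (s + 7) is a factor.
Dividing out leaves s^2 + 8s + 20 = 0.
The quadratic formula then gives s = -4 ± 2j.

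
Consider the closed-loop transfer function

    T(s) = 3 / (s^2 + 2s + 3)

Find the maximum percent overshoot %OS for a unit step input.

Comparing s^2 + 2s + 3 to s^2 + 2ζωₙs + ωₙ²: ωₙ = √3 ≈ 1.732 rad/s and ζ = 2/(2·√3) ≈ 0.5774.
%OS = 100·exp(−πζ/√(1−ζ²)) = 100·exp(−π·0.5774/√(1−0.5774²)) ≈ 10.8%.

%OS ≈ 10.8%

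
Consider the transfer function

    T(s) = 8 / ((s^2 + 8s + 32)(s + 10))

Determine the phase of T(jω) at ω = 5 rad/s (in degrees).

At s = j5: numerator = 8, denominator = -130 + j435.
∠T = ∠num − ∠den = 0° − (106.64°) = -106.6°.

∠T(j5) ≈ -106.6°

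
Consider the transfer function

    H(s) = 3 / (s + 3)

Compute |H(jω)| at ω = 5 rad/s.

Substitute s = j5: numerator = 3, denominator = 3 + j5.
|H(j5)| = |3| / |3 + j5| = 3 / 5.8310 ≈ 0.5145.

|H(j5)| ≈ 0.5145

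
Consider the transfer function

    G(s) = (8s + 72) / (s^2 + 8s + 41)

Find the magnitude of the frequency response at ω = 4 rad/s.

|G(j4)| ≈ 1.940

Substitute s = j4: numerator = 72 + j32, denominator = 25 + j32.
|G(j4)| = |72 + j32| / |25 + j32| = 78.791 / 40.608 ≈ 1.940.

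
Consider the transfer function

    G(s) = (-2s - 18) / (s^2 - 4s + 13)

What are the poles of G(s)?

The poles are the roots of the denominator s^2 - 4s + 13 = 0.
Using the quadratic formula: s = (4 ± √(-36))/2 = 2 ± 3j.

s = 2 + 3j, 2 - 3j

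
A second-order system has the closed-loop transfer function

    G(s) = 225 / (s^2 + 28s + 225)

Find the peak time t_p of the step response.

t_p ≈ 0.5834 s

Comparing s^2 + 28s + 225 to s^2 + 2ζωₙs + ωₙ²: ωₙ = 15 rad/s and ζ = 28/(2·15) ≈ 0.9333.
ζωₙ = 28/2 = 14, so ω_d = ωₙ√(1−ζ²) = √(ωₙ² − (ζωₙ)²) = √(225 − 14²) = √29 ≈ 5.385 rad/s.
t_p = π/ω_d = π/5.385 ≈ 0.5834 s.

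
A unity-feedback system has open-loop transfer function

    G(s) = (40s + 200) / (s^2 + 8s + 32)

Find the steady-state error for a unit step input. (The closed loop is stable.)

e_ss = 0.1379

G(s) has no poles at the origin.
This is a Type 0 system. Kp = lim_{s→0} G(s) = 200/32 = 25/4.
e_ss = 1/(1 + Kp) = 1/(1 + 25/4) = 4/29 ≈ 0.1379.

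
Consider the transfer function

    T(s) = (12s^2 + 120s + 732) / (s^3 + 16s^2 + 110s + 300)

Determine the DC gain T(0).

T(0) = 61/25 ≈ 2.440

Set s = 0: T(0) = (732) / (300) = 61/25.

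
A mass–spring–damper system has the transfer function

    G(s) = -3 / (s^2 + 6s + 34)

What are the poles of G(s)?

The poles are the roots of the denominator s^2 + 6s + 34 = 0.
Using the quadratic formula: s = (-6 ± √(-100))/2 = -3 ± 5j.

s = -3 + 5j, -3 - 5j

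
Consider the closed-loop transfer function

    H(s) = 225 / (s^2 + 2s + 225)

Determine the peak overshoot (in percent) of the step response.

%OS ≈ 81.1%

Comparing s^2 + 2s + 225 to s^2 + 2ζωₙs + ωₙ²: ωₙ = 15 rad/s and ζ = 2/(2·15) ≈ 0.06667.
%OS = 100·exp(−πζ/√(1−ζ²)) = 100·exp(−π·0.06667/√(1−0.06667²)) ≈ 81.1%.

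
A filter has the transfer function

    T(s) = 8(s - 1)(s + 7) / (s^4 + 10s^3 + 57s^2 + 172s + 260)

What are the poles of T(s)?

s = -3 + 2j, -3 - 2j, -2 + 4j, -2 - 4j

The poles are the roots of the denominator s^4 + 10s^3 + 57s^2 + 172s + 260 = 0.
No real roots exist; factor into two real quadratics: (s^2 + 6s + 13)(s^2 + 4s + 20) = 0.
Each quadratic gives a conjugate pair via the quadratic formula.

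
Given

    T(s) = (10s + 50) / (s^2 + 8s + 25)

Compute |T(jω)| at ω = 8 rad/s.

|T(j8)| ≈ 1.259

Substitute s = j8: numerator = 50 + j80, denominator = -39 + j64.
|T(j8)| = |50 + j80| / |-39 + j64| = 94.340 / 74.947 ≈ 1.259.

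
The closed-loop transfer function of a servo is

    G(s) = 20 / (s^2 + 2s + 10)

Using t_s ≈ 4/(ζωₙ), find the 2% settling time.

Comparing s^2 + 2s + 10 to s^2 + 2ζωₙs + ωₙ²: ωₙ = √10 ≈ 3.162 rad/s and ζ = 2/(2·√10) ≈ 0.3162.
ζωₙ = 2/2 = 1, so t_s ≈ 4/(ζωₙ) = 4/1 = 4 s.

t_s ≈ 4 s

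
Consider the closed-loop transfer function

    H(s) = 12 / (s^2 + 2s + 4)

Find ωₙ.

Compare the denominator to the standard form s^2 + 2ζωₙs + ωₙ².
ωₙ² = 4, so ωₙ = 2 rad/s.

ωₙ = 2 rad/s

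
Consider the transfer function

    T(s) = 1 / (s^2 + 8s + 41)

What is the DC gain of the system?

Set s = 0: T(0) = (1) / (41) = 1/41.

T(0) = 1/41 ≈ 0.02439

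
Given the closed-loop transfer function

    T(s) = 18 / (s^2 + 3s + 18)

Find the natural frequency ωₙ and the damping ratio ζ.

ωₙ ≈ 4.243 rad/s, ζ ≈ 0.3536

Compare the denominator to the standard form s^2 + 2ζωₙs + ωₙ².
ωₙ² = 18, so ωₙ = √18 ≈ 4.243 rad/s.
2ζωₙ = 3, so ζ = 3/(2·√18) ≈ 0.3536.
With ζ = 0.3536 the response is underdamped.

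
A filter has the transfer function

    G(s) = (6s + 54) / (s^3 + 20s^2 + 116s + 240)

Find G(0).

G(0) = 9/40 ≈ 0.2250

Set s = 0: G(0) = (54) / (240) = 9/40.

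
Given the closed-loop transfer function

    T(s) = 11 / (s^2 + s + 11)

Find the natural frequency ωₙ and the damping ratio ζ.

ωₙ ≈ 3.317 rad/s, ζ ≈ 0.1508

Compare the denominator to the standard form s^2 + 2ζωₙs + ωₙ².
ωₙ² = 11, so ωₙ = √11 ≈ 3.317 rad/s.
2ζωₙ = 1, so ζ = 1/(2·√11) ≈ 0.1508.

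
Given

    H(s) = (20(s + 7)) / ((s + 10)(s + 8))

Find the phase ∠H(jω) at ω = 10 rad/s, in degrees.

∠H(j10) ≈ -41.33°

At s = j10: numerator = 140 + j200, denominator = -20 + j180.
∠H = ∠num − ∠den = 55.008° − (96.340°) = -41.33°.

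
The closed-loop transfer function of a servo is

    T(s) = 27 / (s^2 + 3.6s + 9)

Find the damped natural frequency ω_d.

Comparing s^2 + 3.6s + 9 to s^2 + 2ζωₙs + ωₙ²: ωₙ = 3 rad/s and ζ = 3.6/(2·3) = 0.6.
ζωₙ = 3.6/2 = 1.8, so ω_d = ωₙ√(1−ζ²) = √(ωₙ² − (ζωₙ)²) = √(9 − 1.8²) = √5.76 = 2.400 rad/s.

ω_d = 2.400 rad/s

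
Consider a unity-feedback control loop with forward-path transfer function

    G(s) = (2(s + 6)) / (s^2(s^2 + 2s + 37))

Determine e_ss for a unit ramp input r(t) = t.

G(s) has 2 poles at the origin.
This is a Type 2 system; for a ramp input the steady-state error is zero.

e_ss = 0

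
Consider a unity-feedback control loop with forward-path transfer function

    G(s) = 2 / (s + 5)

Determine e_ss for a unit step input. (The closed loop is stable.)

e_ss = 0.7143

G(s) has no poles at the origin.
This is a Type 0 system. Kp = lim_{s→0} G(s) = 2/5.
e_ss = 1/(1 + Kp) = 1/(1 + 2/5) = 5/7 ≈ 0.7143.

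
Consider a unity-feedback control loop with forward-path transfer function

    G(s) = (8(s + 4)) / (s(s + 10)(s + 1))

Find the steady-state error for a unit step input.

e_ss = 0

G(s) has one pole at the origin.
This is a Type 1 system; for a step input the steady-state error is zero.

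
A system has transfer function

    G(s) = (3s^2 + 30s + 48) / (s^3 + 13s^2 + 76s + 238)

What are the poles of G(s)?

s = -3 ± 5j, -7

The poles are the roots of the denominator s^3 + 13s^2 + 76s + 238 = 0.
Trying s = -7: the polynomial evaluates to 0, so (s + 7) is a factor.
Dividing out leaves s^2 + 6s + 34 = 0.
The quadratic formula then gives s = -3 ± 5j.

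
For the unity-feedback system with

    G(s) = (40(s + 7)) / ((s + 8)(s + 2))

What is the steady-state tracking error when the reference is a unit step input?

e_ss = 0.05405

G(s) has no poles at the origin.
This is a Type 0 system. Kp = lim_{s→0} G(s) = 280/16 = 35/2.
e_ss = 1/(1 + Kp) = 1/(1 + 35/2) = 2/37 ≈ 0.05405.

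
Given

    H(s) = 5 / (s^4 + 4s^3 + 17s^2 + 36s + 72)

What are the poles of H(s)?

The poles are the roots of the denominator s^4 + 4s^3 + 17s^2 + 36s + 72 = 0.
No real roots exist; factor into two real quadratics: (s^2 + 9)(s^2 + 4s + 8) = 0.
Each quadratic gives a conjugate pair via the quadratic formula.

s = ±3j, -2 ± 2j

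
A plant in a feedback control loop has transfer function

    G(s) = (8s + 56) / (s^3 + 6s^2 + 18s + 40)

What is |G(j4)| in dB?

|G(j4)|_dB ≈ 1.14 dB

Substitute s = j4: numerator = 56 + j32, denominator = -56 + j8.
|G(j4)| = |56 + j32| / |-56 + j8| = 64.498 / 56.569 ≈ 1.140.
In decibels: 20·log₁₀(1.140) ≈ 1.14 dB.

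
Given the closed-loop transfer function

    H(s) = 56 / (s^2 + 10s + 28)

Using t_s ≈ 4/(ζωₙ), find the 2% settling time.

Comparing s^2 + 10s + 28 to s^2 + 2ζωₙs + ωₙ²: ωₙ = √28 ≈ 5.292 rad/s and ζ = 10/(2·√28) ≈ 0.9449.
ζωₙ = 10/2 = 5, so t_s ≈ 4/(ζωₙ) = 4/5 = 0.8000 s.

t_s ≈ 0.8000 s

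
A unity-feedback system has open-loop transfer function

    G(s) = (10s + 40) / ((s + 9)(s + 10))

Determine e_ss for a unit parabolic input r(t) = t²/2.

e_ss = ∞

G(s) has no poles at the origin.
This is a Type 0 system; Ka = lim_{s→0} s^2·G(s) = 0, so the steady-state error for a parabola input is infinite.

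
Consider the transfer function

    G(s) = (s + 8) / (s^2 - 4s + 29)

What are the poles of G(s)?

s = 2 + 5j, 2 - 5j

The poles are the roots of the denominator s^2 - 4s + 29 = 0.
Using the quadratic formula: s = (4 ± √(-100))/2 = 2 ± 5j.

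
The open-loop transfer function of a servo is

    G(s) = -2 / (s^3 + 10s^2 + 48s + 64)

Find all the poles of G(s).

The poles are the roots of the denominator s^3 + 10s^2 + 48s + 64 = 0.
Trying s = -2: the polynomial evaluates to 0, so (s + 2) is a factor.
Dividing out leaves s^2 + 8s + 32 = 0.
The quadratic formula then gives s = -4 ± 4j.

s = -2, -4 + 4j, -4 - 4j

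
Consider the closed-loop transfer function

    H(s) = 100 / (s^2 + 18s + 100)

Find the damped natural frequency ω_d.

Comparing s^2 + 18s + 100 to s^2 + 2ζωₙs + ωₙ²: ωₙ = 10 rad/s and ζ = 18/(2·10) = 0.9.
ζωₙ = 18/2 = 9, so ω_d = ωₙ√(1−ζ²) = √(ωₙ² − (ζωₙ)²) = √(100 − 9²) = √19 ≈ 4.359 rad/s.

ω_d ≈ 4.359 rad/s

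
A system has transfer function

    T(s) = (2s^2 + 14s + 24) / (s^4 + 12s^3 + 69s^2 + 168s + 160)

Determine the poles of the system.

The poles are the roots of the denominator s^4 + 12s^3 + 69s^2 + 168s + 160 = 0.
No real roots exist; factor into two real quadratics: (s^2 + 8s + 32)(s^2 + 4s + 5) = 0.
Each quadratic gives a conjugate pair via the quadratic formula.

s = -4 ± 4j, -2 ± j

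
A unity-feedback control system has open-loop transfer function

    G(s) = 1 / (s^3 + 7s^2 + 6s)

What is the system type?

Factor s from the denominator: s^3 + 7s^2 + 6s = s·(s^2 + 7s + 6).
There is 1 pole at the origin, so the system is Type 1.

Type 1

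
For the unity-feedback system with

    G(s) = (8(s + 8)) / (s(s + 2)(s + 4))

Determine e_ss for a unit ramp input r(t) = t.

e_ss = 0.1250

G(s) has one pole at the origin.
This is a Type 1 system. Kv = lim_{s→0} s·G(s) = 64/8 = 8.
e_ss = 1/Kv = 1/(8) = 1/8 ≈ 0.1250.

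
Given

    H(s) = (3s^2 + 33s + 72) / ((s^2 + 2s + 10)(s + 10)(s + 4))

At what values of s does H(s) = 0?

s = -3, -8

Set the numerator to zero: 3s^2 + 33s + 72 = 0, i.e. 3·(s^2 + 11s + 24) = 0.
Factoring: (s + 3)(s + 8) = 0.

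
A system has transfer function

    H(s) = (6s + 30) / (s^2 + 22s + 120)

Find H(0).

Set s = 0: H(0) = (30) / (120) = 1/4.

H(0) = 1/4 ≈ 0.2500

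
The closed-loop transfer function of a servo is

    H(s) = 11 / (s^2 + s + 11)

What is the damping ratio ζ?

ζ ≈ 0.1508

Compare the denominator to the standard form s^2 + 2ζωₙs + ωₙ².
ωₙ² = 11, so ωₙ = √11 ≈ 3.317 rad/s.
2ζωₙ = 1, so ζ = 1/(2·√11) ≈ 0.1508.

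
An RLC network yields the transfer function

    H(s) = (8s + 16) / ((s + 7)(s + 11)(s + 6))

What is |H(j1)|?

Substitute s = j1: numerator = 16 + j8, denominator = 438 + j184.
|H(j1)| = |16 + j8| / |438 + j184| = 17.889 / 475.08 ≈ 0.03765.

|H(j1)| ≈ 0.03765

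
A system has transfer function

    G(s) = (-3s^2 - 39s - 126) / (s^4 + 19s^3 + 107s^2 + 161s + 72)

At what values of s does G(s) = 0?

s = -6, -7

Set the numerator to zero: -3s^2 - 39s - 126 = 0, i.e. -3·(s^2 + 13s + 42) = 0.
Factoring: (s + 6)(s + 7) = 0.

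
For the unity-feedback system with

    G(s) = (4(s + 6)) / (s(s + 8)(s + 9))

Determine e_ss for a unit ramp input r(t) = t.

G(s) has one pole at the origin.
This is a Type 1 system. Kv = lim_{s→0} s·G(s) = 24/72 = 1/3.
e_ss = 1/Kv = 1/(1/3) = 3.

e_ss = 3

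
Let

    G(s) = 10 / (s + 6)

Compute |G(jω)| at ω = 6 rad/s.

|G(j6)| ≈ 1.179

Substitute s = j6: numerator = 10, denominator = 6 + j6.
|G(j6)| = |10| / |6 + j6| = 10 / 8.4853 ≈ 1.179.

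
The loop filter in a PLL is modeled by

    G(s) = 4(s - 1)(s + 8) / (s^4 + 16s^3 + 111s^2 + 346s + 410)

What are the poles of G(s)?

The poles are the roots of the denominator s^4 + 16s^3 + 111s^2 + 346s + 410 = 0.
No real roots exist; factor into two real quadratics: (s^2 + 10s + 41)(s^2 + 6s + 10) = 0.
Each quadratic gives a conjugate pair via the quadratic formula.

s = -5 + 4j, -5 - 4j, -3 + j, -3 - j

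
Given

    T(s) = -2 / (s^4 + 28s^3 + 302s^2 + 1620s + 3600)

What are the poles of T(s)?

The poles are the roots of the denominator s^4 + 28s^3 + 302s^2 + 1620s + 3600 = 0.
Trying s = -12: the polynomial evaluates to 0, so (s + 12) is a factor.
Dividing out leaves s^3 + 16s^2 + 110s + 300 = 0.
This factors further as (s + 6)(s^2 + 10s + 50) = 0.

s = -12, -6, -5 + 5j, -5 - 5j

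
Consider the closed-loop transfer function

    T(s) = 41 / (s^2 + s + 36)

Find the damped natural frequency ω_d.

Comparing s^2 + s + 36 to s^2 + 2ζωₙs + ωₙ²: ωₙ = 6 rad/s and ζ = 1/(2·6) ≈ 0.08333.
ζωₙ = 1/2 = 0.5, so ω_d = ωₙ√(1−ζ²) = √(ωₙ² − (ζωₙ)²) = √(36 − 0.5²) = √35.75 ≈ 5.979 rad/s.

ω_d ≈ 5.979 rad/s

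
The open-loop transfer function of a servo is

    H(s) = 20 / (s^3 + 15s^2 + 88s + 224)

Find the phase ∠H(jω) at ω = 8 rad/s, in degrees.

At s = j8: numerator = 20, denominator = -736 + j192.
∠H = ∠num − ∠den = 0° − (165.38°) = -165.4°.

∠H(j8) ≈ -165.4°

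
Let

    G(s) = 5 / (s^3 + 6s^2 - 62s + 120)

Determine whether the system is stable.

The denominator s^3 + 6s^2 - 62s + 120 factors as (s^2 - 6s + 10)(s + 12), giving poles at s = 3 + j, 3 - j, -12.
Since the pole(s) at s = 3 + j, 3 - j lie in the right half-plane, the system is unstable.

unstable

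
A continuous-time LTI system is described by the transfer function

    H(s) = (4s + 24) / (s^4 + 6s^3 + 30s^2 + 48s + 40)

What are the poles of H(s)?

The poles are the roots of the denominator s^4 + 6s^3 + 30s^2 + 48s + 40 = 0.
No real roots exist; factor into two real quadratics: (s^2 + 2s + 2)(s^2 + 4s + 20) = 0.
Each quadratic gives a conjugate pair via the quadratic formula.

s = -1 ± j, -2 ± 4j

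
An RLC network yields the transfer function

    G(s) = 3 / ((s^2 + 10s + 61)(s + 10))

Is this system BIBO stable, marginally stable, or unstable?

The poles can be read from the denominator factors: s = -5 ± 6j, -10.
Since all poles lie strictly in the left half-plane, the system is stable.

stable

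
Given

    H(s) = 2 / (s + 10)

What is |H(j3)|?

Substitute s = j3: numerator = 2, denominator = 10 + j3.
|H(j3)| = |2| / |10 + j3| = 2 / 10.440 ≈ 0.1916.

|H(j3)| ≈ 0.1916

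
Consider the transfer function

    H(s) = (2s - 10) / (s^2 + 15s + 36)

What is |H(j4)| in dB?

|H(j4)|_dB ≈ -13.9 dB

Substitute s = j4: numerator = -10 + j8, denominator = 20 + j60.
|H(j4)| = |-10 + j8| / |20 + j60| = 12.806 / 63.246 ≈ 0.2025.
In decibels: 20·log₁₀(0.2025) ≈ -13.9 dB.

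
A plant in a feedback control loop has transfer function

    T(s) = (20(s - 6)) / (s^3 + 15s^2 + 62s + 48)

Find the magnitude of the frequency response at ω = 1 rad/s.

Substitute s = j1: numerator = -120 + j20, denominator = 33 + j61.
|T(j1)| = |-120 + j20| / |33 + j61| = 121.66 / 69.354 ≈ 1.754.

|T(j1)| ≈ 1.754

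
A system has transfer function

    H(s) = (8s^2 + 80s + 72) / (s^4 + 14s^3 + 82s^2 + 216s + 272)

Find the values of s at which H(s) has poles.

s = -2 ± 2j, -5 ± 3j

The poles are the roots of the denominator s^4 + 14s^3 + 82s^2 + 216s + 272 = 0.
No real roots exist; factor into two real quadratics: (s^2 + 4s + 8)(s^2 + 10s + 34) = 0.
Each quadratic gives a conjugate pair via the quadratic formula.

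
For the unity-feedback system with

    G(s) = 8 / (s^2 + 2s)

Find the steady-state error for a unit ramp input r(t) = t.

e_ss = 0.2500

G(s) has one pole at the origin.
This is a Type 1 system. Kv = lim_{s→0} s·G(s) = 8/2 = 4.
e_ss = 1/Kv = 1/(4) = 1/4 ≈ 0.2500.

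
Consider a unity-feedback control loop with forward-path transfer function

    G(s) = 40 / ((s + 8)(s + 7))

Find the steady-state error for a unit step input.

e_ss = 0.5833

G(s) has no poles at the origin.
This is a Type 0 system. Kp = lim_{s→0} G(s) = 40/56 = 5/7.
e_ss = 1/(1 + Kp) = 1/(1 + 5/7) = 7/12 ≈ 0.5833.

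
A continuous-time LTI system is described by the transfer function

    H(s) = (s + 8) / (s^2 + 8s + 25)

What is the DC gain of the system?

H(0) = 8/25 ≈ 0.3200

Set s = 0: H(0) = (8) / (25) = 8/25.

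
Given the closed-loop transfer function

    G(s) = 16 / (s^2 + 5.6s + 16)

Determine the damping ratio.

Compare the denominator to the standard form s^2 + 2ζωₙs + ωₙ².
ωₙ² = 16, so ωₙ = 4 rad/s.
2ζωₙ = 5.6, so ζ = 5.6/(2·4) = 0.7.

ζ = 0.7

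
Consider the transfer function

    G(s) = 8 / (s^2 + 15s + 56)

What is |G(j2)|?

Substitute s = j2: numerator = 8, denominator = 52 + j30.
|G(j2)| = |8| / |52 + j30| = 8 / 60.033 ≈ 0.1333.

|G(j2)| ≈ 0.1333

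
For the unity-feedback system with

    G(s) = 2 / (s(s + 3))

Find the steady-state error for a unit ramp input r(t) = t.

G(s) has one pole at the origin.
This is a Type 1 system. Kv = lim_{s→0} s·G(s) = 2/3.
e_ss = 1/Kv = 1/(2/3) = 3/2 ≈ 1.500.

e_ss = 1.500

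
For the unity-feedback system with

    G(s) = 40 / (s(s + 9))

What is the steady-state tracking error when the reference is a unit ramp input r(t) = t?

e_ss = 0.2250

G(s) has one pole at the origin.
This is a Type 1 system. Kv = lim_{s→0} s·G(s) = 40/9.
e_ss = 1/Kv = 1/(40/9) = 9/40 ≈ 0.2250.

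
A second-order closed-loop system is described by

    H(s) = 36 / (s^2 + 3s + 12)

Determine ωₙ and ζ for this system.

ωₙ ≈ 3.464 rad/s, ζ ≈ 0.4330

Compare the denominator to the standard form s^2 + 2ζωₙs + ωₙ².
ωₙ² = 12, so ωₙ = √12 ≈ 3.464 rad/s.
2ζωₙ = 3, so ζ = 3/(2·√12) ≈ 0.4330.
With ζ = 0.4330 the response is underdamped.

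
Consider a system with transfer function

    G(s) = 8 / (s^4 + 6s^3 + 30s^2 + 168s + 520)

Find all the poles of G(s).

The poles are the roots of the denominator s^4 + 6s^3 + 30s^2 + 168s + 520 = 0.
No real roots exist; factor into two real quadratics: (s^2 + 8s + 20)(s^2 - 2s + 26) = 0.
Each quadratic gives a conjugate pair via the quadratic formula.

s = -4 ± 2j, 1 ± 5j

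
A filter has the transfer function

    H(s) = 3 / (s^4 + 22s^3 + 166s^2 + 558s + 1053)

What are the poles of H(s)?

The poles are the roots of the denominator s^4 + 22s^3 + 166s^2 + 558s + 1053 = 0.
Trying s = -9: the polynomial evaluates to 0, so (s + 9) is a factor.
Dividing out leaves s^3 + 13s^2 + 49s + 117 = 0.
This factors further as (s^2 + 4s + 13)(s + 9) = 0.

s = -2 ± 3j, -9, -9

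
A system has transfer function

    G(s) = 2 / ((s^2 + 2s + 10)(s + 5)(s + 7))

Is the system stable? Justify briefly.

The poles can be read from the denominator factors: s = -1 ± 3j, -5, -7.
Since all poles lie strictly in the left half-plane, the system is stable.

stable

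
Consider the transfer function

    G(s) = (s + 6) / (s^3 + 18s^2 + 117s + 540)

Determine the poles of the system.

s = -3 ± 6j, -12

The poles are the roots of the denominator s^3 + 18s^2 + 117s + 540 = 0.
Trying s = -12: the polynomial evaluates to 0, so (s + 12) is a factor.
Dividing out leaves s^2 + 6s + 45 = 0.
The quadratic formula then gives s = -3 ± 6j.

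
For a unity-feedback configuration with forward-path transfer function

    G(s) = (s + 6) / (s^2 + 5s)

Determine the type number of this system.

Factor s from the denominator: s^2 + 5s = s·(s + 5).
There is 1 pole at the origin, so the system is Type 1.

Type 1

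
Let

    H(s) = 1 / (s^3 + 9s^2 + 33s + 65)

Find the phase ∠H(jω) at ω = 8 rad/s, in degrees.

∠H(j8) ≈ 154.1°

At s = j8: numerator = 1, denominator = -511 - j248.
∠H = ∠num − ∠den = 0° − (-154.11°) = 154.1°.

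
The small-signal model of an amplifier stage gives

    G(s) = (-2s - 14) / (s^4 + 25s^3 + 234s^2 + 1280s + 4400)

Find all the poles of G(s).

The poles are the roots of the denominator s^4 + 25s^3 + 234s^2 + 1280s + 4400 = 0.
Trying s = -10: the polynomial evaluates to 0, so (s + 10) is a factor.
Dividing out leaves s^3 + 15s^2 + 84s + 440 = 0.
This factors further as (s^2 + 4s + 40)(s + 11) = 0.

s = -2 ± 6j, -10, -11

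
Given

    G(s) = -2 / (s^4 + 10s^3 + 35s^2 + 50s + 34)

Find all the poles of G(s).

s = -4 + j, -4 - j, -1 + j, -1 - j

The poles are the roots of the denominator s^4 + 10s^3 + 35s^2 + 50s + 34 = 0.
No real roots exist; factor into two real quadratics: (s^2 + 8s + 17)(s^2 + 2s + 2) = 0.
Each quadratic gives a conjugate pair via the quadratic formula.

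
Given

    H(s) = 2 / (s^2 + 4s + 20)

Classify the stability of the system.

The denominator s^2 + 4s + 20 factors as (s^2 + 4s + 20), giving poles at s = -2 + 4j, -2 - 4j.
Since all poles lie strictly in the left half-plane, the system is stable.

stable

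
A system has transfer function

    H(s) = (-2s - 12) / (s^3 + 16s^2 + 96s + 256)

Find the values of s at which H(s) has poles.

s = -4 + 4j, -4 - 4j, -8

The poles are the roots of the denominator s^3 + 16s^2 + 96s + 256 = 0.
Trying s = -8: the polynomial evaluates to 0, so (s + 8) is a factor.
Dividing out leaves s^2 + 8s + 32 = 0.
The quadratic formula then gives s = -4 ± 4j.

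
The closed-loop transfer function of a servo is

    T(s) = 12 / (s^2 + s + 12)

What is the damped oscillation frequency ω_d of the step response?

ω_d ≈ 3.428 rad/s

Comparing s^2 + s + 12 to s^2 + 2ζωₙs + ωₙ²: ωₙ = √12 ≈ 3.464 rad/s and ζ = 1/(2·√12) ≈ 0.1443.
ζωₙ = 1/2 = 0.5, so ω_d = ωₙ√(1−ζ²) = √(ωₙ² − (ζωₙ)²) = √(12 − 0.5²) = √11.75 ≈ 3.428 rad/s.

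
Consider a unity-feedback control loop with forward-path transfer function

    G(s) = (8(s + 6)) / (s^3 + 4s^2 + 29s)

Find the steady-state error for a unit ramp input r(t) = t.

G(s) has one pole at the origin.
This is a Type 1 system. Kv = lim_{s→0} s·G(s) = 48/29.
e_ss = 1/Kv = 1/(48/29) = 29/48 ≈ 0.6042.

e_ss = 0.6042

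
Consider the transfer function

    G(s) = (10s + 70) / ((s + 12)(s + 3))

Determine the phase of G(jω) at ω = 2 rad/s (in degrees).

At s = j2: numerator = 70 + j20, denominator = 32 + j30.
∠G = ∠num − ∠den = 15.945° − (43.152°) = -27.21°.

∠G(j2) ≈ -27.21°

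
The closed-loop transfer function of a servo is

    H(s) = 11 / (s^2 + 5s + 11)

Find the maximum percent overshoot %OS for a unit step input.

Comparing s^2 + 5s + 11 to s^2 + 2ζωₙs + ωₙ²: ωₙ = √11 ≈ 3.317 rad/s and ζ = 5/(2·√11) ≈ 0.7538.
%OS = 100·exp(−πζ/√(1−ζ²)) = 100·exp(−π·0.7538/√(1−0.7538²)) ≈ 2.72%.

%OS ≈ 2.72%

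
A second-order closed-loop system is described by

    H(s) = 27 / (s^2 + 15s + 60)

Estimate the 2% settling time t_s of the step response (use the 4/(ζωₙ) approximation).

Comparing s^2 + 15s + 60 to s^2 + 2ζωₙs + ωₙ²: ωₙ = √60 ≈ 7.746 rad/s and ζ = 15/(2·√60) ≈ 0.9682.
ζωₙ = 15/2 = 7.5, so t_s ≈ 4/(ζωₙ) = 4/7.5 ≈ 0.5333 s.

t_s ≈ 0.5333 s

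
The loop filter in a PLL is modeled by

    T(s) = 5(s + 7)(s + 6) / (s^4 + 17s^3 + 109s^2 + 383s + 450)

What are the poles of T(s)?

The poles are the roots of the denominator s^4 + 17s^3 + 109s^2 + 383s + 450 = 0.
Trying s = -9: the polynomial evaluates to 0, so (s + 9) is a factor.
Dividing out leaves s^3 + 8s^2 + 37s + 50 = 0.
This factors further as (s + 2)(s^2 + 6s + 25) = 0.

s = -9, -2, -3 ± 4j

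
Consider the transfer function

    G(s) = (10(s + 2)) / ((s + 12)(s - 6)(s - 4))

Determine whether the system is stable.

unstable

The poles can be read from the denominator factors: s = -12, 6, 4.
Since the pole(s) at s = 6, 4 lie in the right half-plane, the system is unstable.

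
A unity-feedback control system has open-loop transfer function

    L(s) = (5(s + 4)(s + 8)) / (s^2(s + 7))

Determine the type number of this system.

Type 2

The denominator has 2 factors of s at the origin (free integrators), so this is a Type 2 system.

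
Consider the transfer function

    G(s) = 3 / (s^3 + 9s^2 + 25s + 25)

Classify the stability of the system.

stable

The denominator s^3 + 9s^2 + 25s + 25 factors as (s^2 + 4s + 5)(s + 5), giving poles at s = -2 ± j, -5.
Since all poles lie strictly in the left half-plane, the system is stable.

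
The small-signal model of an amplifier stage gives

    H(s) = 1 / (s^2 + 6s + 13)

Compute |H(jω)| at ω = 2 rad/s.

Substitute s = j2: numerator = 1, denominator = 9 + j12.
|H(j2)| = |1| / |9 + j12| = 1 / 15 ≈ 0.06667.

|H(j2)| ≈ 0.06667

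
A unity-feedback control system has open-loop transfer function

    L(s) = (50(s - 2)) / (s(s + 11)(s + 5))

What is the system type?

Type 1

The denominator has 1 factor of s at the origin (free integrator), so this is a Type 1 system.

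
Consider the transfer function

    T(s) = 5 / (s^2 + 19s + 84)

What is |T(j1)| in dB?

Substitute s = j1: numerator = 5, denominator = 83 + j19.
|T(j1)| = |5| / |83 + j19| = 5 / 85.147 ≈ 0.05872.
In decibels: 20·log₁₀(0.05872) ≈ -24.6 dB.

|T(j1)|_dB ≈ -24.6 dB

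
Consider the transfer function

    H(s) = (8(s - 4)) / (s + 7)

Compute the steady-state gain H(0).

At s = 0 each factor (s + a) contributes a and each (s^2 + bs + c) contributes c.
H(0) = 8·(-4) / ((7)) = -32/7 = -32/7.

H(0) = -32/7 ≈ -4.571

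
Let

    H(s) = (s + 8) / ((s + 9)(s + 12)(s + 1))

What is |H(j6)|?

|H(j6)| ≈ 0.01133

Substitute s = j6: numerator = 8 + j6, denominator = -684 + j558.
|H(j6)| = |8 + j6| / |-684 + j558| = 10 / 882.73 ≈ 0.01133.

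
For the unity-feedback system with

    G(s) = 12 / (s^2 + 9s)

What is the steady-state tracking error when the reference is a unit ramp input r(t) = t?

e_ss = 0.7500

G(s) has one pole at the origin.
This is a Type 1 system. Kv = lim_{s→0} s·G(s) = 12/9 = 4/3.
e_ss = 1/Kv = 1/(4/3) = 3/4 ≈ 0.7500.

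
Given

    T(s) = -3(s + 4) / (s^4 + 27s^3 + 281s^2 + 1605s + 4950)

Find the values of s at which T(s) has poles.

s = -10, -3 ± 6j, -11

The poles are the roots of the denominator s^4 + 27s^3 + 281s^2 + 1605s + 4950 = 0.
Trying s = -10: the polynomial evaluates to 0, so (s + 10) is a factor.
Dividing out leaves s^3 + 17s^2 + 111s + 495 = 0.
This factors further as (s^2 + 6s + 45)(s + 11) = 0.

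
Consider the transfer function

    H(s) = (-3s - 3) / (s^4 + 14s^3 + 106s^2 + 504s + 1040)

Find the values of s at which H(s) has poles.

s = -2 ± 6j, -5 ± j

The poles are the roots of the denominator s^4 + 14s^3 + 106s^2 + 504s + 1040 = 0.
No real roots exist; factor into two real quadratics: (s^2 + 4s + 40)(s^2 + 10s + 26) = 0.
Each quadratic gives a conjugate pair via the quadratic formula.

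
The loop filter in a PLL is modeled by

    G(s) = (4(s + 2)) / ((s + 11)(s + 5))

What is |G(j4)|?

|G(j4)| ≈ 0.2387

Substitute s = j4: numerator = 8 + j16, denominator = 39 + j64.
|G(j4)| = |8 + j16| / |39 + j64| = 17.889 / 74.947 ≈ 0.2387.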